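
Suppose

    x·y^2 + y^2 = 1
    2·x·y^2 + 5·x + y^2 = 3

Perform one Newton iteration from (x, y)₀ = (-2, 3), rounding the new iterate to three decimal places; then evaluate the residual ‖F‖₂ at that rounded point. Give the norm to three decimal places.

At (-2, 3): F = (-10.000, -40.000).
Jacobian J = [[y^2, 2·x·y + 2·y], [2·y^2 + 5, 4·x·y + 2·y]].
At the point, J = [[9.000, -6.000], [23.000, -18.000]] (det J = -24.000).
Solving J·Δ = −F gives Δ = (-2.500, -5.417).
Then the next iterate is (x, y)₁ = (-4.500, -2.417).
Re-evaluating at (-4.500, -2.417): F = (-21.44661, -72.23511), so ‖F‖₂ = 75.352.

75.352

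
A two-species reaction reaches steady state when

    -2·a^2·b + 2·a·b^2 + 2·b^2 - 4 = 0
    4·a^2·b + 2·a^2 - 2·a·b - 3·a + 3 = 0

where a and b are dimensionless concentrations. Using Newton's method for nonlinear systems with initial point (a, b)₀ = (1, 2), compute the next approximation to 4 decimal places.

At (1, 2): F = (8.0000, 6.0000).
Jacobian J = [[-4·a·b + 2·b^2, -2·a^2 + 4·a·b + 4·b], [8·a·b + 4·a - 2·b - 3, 4·a^2 - 2·a]].
At the point, J = [[0.0000, 14.0000], [13.0000, 2.0000]] (det J = -182.0000).
Solving J·Δ = −F gives Δ = (-0.3736, -0.5714).
Then the next iterate is (a, b)₁ = (0.6264, 1.4286).

(0.6264, 1.4286)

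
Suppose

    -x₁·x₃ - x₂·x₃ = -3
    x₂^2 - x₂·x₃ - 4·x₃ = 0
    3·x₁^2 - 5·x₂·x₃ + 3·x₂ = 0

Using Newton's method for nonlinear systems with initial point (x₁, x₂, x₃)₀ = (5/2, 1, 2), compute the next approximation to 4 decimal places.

(1.9227, 2.7273, 0.2000)

At (5/2, 1, 2): F = (-4.0000, -9.0000, 11.7500).
Jacobian J = [[-x₃, -x₃, -x₁ - x₂], [0, 2·x₂ - x₃, -x₂ - 4], [6·x₁, -5·x₃ + 3, -5·x₂]].
At the point, J = [[-2.0000, -2.0000, -3.5000], [0.0000, 0.0000, -5.0000], [15.0000, -7.0000, -5.0000]] (det J = 220.0000).
Solving J·Δ = −F gives Δ = (-0.5773, 1.7273, -1.8000).
Then the next iterate is (x₁, x₂, x₃)₁ = (1.9227, 2.7273, 0.2000).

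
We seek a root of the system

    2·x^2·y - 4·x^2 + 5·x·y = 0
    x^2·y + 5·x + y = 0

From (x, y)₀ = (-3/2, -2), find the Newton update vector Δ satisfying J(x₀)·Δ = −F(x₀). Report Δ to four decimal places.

(0.6592, 2.0764)

At (-3/2, -2): F = (-3.0000, -14.0000).
Jacobian J = [[4·x·y - 8·x + 5·y, 2·x^2 + 5·x], [2·x·y + 5, x^2 + 1]].
At the point, J = [[14.0000, -3.0000], [11.0000, 3.2500]] (det J = 78.5000).
Solving J·Δ = −F gives Δ = (0.6592, 2.0764).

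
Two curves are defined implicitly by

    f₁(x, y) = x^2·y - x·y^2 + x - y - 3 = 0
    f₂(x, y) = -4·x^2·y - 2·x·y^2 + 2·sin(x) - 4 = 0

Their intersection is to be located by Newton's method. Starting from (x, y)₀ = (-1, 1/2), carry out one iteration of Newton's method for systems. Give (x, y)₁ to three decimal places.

(2.598, 5.150)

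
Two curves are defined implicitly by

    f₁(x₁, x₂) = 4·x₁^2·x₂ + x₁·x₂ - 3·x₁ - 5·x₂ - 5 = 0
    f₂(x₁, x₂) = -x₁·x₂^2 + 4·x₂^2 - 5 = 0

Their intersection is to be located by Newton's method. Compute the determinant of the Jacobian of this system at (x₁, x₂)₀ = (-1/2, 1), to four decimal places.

-58.5000

J = [[8·x₁·x₂ + x₂ - 3, 4·x₁^2 + x₁ - 5], [-x₂^2, -2·x₁·x₂ + 8·x₂]].
At the point, J = [[-6.0000, -4.5000], [-1.0000, 9.0000]].
det J = -58.5000.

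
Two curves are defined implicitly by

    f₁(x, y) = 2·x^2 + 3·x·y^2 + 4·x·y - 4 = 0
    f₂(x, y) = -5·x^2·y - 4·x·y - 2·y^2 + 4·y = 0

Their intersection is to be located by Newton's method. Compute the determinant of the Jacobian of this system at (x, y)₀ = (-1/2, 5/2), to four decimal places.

-116.6875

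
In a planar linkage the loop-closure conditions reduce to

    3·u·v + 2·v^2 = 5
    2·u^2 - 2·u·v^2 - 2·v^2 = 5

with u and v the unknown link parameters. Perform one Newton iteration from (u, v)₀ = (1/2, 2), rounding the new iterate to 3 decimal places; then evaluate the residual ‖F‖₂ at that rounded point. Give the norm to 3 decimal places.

At (1/2, 2): F = (6.000, -16.500).
Jacobian J = [[3·v, 3·u + 4·v], [4·u - 2·v^2, -4·u·v - 4·v]].
At the point, J = [[6.000, 9.500], [-6.000, -12.000]] (det J = -15.000).
Solving J·Δ = −F gives Δ = (5.650, -4.200).
Then the next iterate is (u, v)₁ = (6.150, -2.200).
Re-evaluating at (6.150, -2.200): F = (-35.910, 1.433), so ‖F‖₂ = 35.939.

35.939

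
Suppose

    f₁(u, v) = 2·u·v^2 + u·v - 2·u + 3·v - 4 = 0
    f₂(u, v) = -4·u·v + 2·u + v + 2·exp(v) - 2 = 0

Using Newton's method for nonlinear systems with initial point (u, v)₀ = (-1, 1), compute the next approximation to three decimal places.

(0.243, 0.621)

At (-1, 1): F = (-2.000, 6.43656).
Jacobian J = [[2·v^2 + v - 2, 4·u·v + u + 3], [-4·v + 2, -4·u + 2·exp(v) + 1]].
At the point, J = [[1.000, -2.000], [-2.000, 10.43656]] (det J = 6.43656).
Solving J·Δ = −F gives Δ = (1.243, -0.379).
Then the next iterate is (u, v)₁ = (0.243, 0.621).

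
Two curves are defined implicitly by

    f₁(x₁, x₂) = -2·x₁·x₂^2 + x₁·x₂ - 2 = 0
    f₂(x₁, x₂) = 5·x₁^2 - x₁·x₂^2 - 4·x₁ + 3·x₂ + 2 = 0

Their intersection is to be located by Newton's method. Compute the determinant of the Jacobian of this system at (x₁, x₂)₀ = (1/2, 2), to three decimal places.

-16.500

J = [[-2·x₂^2 + x₂, -4·x₁·x₂ + x₁], [10·x₁ - x₂^2 - 4, -2·x₁·x₂ + 3]].
At the point, J = [[-6.000, -3.500], [-3.000, 1.000]].
det J = -16.500.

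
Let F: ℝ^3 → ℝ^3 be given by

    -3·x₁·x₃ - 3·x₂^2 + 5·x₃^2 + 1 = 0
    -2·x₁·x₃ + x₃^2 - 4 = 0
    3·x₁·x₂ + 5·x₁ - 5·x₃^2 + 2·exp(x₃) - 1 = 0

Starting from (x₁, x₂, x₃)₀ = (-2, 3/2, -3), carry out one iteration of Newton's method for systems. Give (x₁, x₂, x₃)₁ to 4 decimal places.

At (-2, 3/2, -3): F = (21.2500, -7.0000, -64.900426).
Jacobian J = [[-3·x₃, -6·x₂, -3·x₁ + 10·x₃], [-2·x₃, 0, -2·x₁ + 2·x₃], [3·x₂ + 5, 3·x₁, -10·x₃ + 2·exp(x₃)]].
At the point, J = [[9.0000, -9.0000, -24.0000], [6.0000, 0.0000, -2.0000], [9.5000, -6.0000, 30.099574]] (det J = 2552.377003).
Solving J·Δ = −F gives Δ = (1.6955, -0.1739, 1.5864).
Then the next iterate is (x₁, x₂, x₃)₁ = (-0.3045, 1.3261, -1.4136).

(-0.3045, 1.3261, -1.4136)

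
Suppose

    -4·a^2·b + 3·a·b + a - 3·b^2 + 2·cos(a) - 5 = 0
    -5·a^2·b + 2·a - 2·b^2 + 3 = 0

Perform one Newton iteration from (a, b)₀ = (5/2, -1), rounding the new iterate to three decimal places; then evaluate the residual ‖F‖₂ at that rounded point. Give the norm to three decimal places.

96.070

At (5/2, -1): F = (10.39771, 37.250).
Jacobian J = [[-8·a·b + 3·b - 2·sin(a) + 1, -4·a^2 + 3·a - 6·b], [-10·a·b + 2, -5·a^2 - 4·b]].
At the point, J = [[16.80306, -11.500], [27.000, -27.250]] (det J = -147.38327).
Solving J·Δ = −F gives Δ = (0.984, 2.342).
Then the next iterate is (a, b)₁ = (3.484, 1.342).
Re-evaluating at (3.484, 1.342): F = (-59.93436, -75.08163), so ‖F‖₂ = 96.070.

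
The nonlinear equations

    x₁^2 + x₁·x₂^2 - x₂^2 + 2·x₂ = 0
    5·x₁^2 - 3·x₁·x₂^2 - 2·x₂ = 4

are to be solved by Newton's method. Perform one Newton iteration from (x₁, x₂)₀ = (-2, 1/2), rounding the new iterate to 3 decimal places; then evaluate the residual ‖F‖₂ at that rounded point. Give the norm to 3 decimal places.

At (-2, 1/2): F = (4.250, 16.500).
Jacobian J = [[2·x₁ + x₂^2, 2·x₁·x₂ - 2·x₂ + 2], [10·x₁ - 3·x₂^2, -6·x₁·x₂ - 2]].
At the point, J = [[-3.750, -1.000], [-20.750, 4.000]] (det J = -35.750).
Solving J·Δ = −F gives Δ = (0.937, 0.736).
Then the next iterate is (x₁, x₂)₁ = (-1.063, 1.236).
Re-evaluating at (-1.063, 1.236): F = (0.45033, 4.04967), so ‖F‖₂ = 4.075.

4.075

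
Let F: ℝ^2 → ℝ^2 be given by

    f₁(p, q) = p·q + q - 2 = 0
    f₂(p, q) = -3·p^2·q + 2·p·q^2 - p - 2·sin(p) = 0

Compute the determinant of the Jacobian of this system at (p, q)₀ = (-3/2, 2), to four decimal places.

J = [[q, p + 1], [-6·p·q + 2·q^2 - 2·cos(p) - 1, -3·p^2 + 4·p·q]].
At the point, J = [[2.0000, -0.5000], [24.858526, -18.7500]].
det J = -25.0707.

-25.0707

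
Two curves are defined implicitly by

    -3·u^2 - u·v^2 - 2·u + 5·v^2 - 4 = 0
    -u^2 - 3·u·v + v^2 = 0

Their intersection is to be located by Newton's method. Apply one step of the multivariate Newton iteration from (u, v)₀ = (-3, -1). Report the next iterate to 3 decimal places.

At (-3, -1): F = (-17.000, -17.000).
Jacobian J = [[-6·u - v^2 - 2, -2·u·v + 10·v], [-2·u - 3·v, -3·u + 2·v]].
At the point, J = [[15.000, -16.000], [9.000, 7.000]] (det J = 249.000).
Solving J·Δ = −F gives Δ = (1.570, 0.410).
Then the next iterate is (u, v)₁ = (-1.430, -0.590).

(-1.430, -0.590)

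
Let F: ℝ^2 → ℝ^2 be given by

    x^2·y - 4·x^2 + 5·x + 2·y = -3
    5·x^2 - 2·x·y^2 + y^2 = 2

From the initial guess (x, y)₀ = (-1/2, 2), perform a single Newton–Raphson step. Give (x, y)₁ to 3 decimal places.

(-0.684, 0.795)

At (-1/2, 2): F = (4.000, 7.250).
Jacobian J = [[2·x·y - 8·x + 5, x^2 + 2], [10·x - 2·y^2, -4·x·y + 2·y]].
At the point, J = [[7.000, 2.250], [-13.000, 8.000]] (det J = 85.250).
Solving J·Δ = −F gives Δ = (-0.184, -1.205).
Then the next iterate is (x, y)₁ = (-0.684, 0.795).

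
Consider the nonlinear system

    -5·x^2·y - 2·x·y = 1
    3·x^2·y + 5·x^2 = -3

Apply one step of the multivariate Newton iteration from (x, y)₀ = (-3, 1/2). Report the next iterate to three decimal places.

At (-3, 1/2): F = (-20.500, 61.500).
Jacobian J = [[-10·x·y - 2·y, -5·x^2 - 2·x], [6·x·y + 10·x, 3·x^2]].
At the point, J = [[14.000, -39.000], [-39.000, 27.000]] (det J = -1143.000).
Solving J·Δ = −F gives Δ = (1.614, 0.054).
Then the next iterate is (x, y)₁ = (-1.386, 0.554).

(-1.386, 0.554)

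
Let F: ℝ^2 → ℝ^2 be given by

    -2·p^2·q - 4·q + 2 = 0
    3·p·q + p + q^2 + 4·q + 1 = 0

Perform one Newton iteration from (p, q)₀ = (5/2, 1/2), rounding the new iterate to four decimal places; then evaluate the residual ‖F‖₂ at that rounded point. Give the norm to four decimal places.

At (5/2, 1/2): F = (-6.2500, 9.5000).
Jacobian J = [[-4·p·q, -2·p^2 - 4], [3·q + 1, 3·p + 2·q + 4]].
At the point, J = [[-5.0000, -16.5000], [2.5000, 12.5000]] (det J = -21.2500).
Solving J·Δ = −F gives Δ = (3.7000, -1.5000).
Then the next iterate is (p, q)₁ = (6.2000, -1.0000).
Re-evaluating at (6.2000, -1.0000): F = (82.8800, -14.4000), so ‖F‖₂ = 84.1217.

84.1217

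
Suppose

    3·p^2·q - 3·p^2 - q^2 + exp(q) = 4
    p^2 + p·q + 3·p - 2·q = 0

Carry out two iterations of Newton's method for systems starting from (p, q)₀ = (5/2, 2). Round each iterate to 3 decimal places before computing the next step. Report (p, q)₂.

(0.719, 1.970)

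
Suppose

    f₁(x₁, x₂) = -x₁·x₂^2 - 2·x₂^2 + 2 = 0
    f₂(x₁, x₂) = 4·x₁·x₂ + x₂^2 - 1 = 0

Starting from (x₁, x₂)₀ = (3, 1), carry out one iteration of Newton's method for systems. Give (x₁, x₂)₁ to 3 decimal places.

(0.000, 1.000)

At (3, 1): F = (-3.000, 12.000).
Jacobian J = [[-x₂^2, -2·x₁·x₂ - 4·x₂], [4·x₂, 4·x₁ + 2·x₂]].
At the point, J = [[-1.000, -10.000], [4.000, 14.000]] (det J = 26.000).
Solving J·Δ = −F gives Δ = (-3.000, 0.000).
Then the next iterate is (x₁, x₂)₁ = (0.000, 1.000).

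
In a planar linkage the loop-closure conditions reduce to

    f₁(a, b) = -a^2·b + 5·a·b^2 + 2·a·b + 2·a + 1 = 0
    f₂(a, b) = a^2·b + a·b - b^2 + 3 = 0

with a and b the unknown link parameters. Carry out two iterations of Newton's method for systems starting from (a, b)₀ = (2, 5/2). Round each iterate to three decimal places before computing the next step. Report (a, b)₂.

(0.274, 1.273)

At (2, 5/2): F = (67.500, 11.750).
Jacobian J = [[-2·a·b + 5·b^2 + 2·b + 2, -a^2 + 10·a·b + 2·a], [2·a·b + b, a^2 + a - 2·b]].
At the point, J = [[28.250, 50.000], [12.500, 1.000]] (det J = -596.750).
Solving J·Δ = −F gives Δ = (-0.871, -0.858).
Then the next iterate is (a, b)₁ = (1.129, 1.642).
Round to (1.129, 1.642) and repeat: F = (20.09252, 4.25061), J = [[15.05718, 19.52154], [5.34964, -0.88036]].
Δ = (-0.855, -0.369), so (a, b)₂ = (0.274, 1.273).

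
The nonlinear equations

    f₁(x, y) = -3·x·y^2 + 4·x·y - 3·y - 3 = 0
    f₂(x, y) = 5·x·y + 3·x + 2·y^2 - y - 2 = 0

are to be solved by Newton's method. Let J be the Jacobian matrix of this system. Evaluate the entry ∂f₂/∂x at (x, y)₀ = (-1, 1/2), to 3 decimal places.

5.500

∂f₂/∂x = 5·y + 3.
At (-1, 1/2) this is 5.500.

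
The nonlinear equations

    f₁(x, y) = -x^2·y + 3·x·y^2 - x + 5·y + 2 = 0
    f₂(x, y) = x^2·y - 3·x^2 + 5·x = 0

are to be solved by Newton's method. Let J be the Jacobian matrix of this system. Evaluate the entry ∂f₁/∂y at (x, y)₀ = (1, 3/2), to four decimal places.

13.0000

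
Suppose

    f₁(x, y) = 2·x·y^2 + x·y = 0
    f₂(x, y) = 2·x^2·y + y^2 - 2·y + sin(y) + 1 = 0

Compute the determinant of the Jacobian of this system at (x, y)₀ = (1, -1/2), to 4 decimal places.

-2.0000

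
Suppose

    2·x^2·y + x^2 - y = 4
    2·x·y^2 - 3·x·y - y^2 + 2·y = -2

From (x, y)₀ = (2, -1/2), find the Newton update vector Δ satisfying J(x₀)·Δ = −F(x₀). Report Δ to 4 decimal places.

At (2, -1/2): F = (-3.5000, 4.7500).
Jacobian J = [[4·x·y + 2·x, 2·x^2 - 1], [2·y^2 - 3·y, 4·x·y - 3·x - 2·y + 2]].
At the point, J = [[0.0000, 7.0000], [2.0000, -7.0000]] (det J = -14.0000).
Solving J·Δ = −F gives Δ = (-0.6250, 0.5000).

(-0.6250, 0.5000)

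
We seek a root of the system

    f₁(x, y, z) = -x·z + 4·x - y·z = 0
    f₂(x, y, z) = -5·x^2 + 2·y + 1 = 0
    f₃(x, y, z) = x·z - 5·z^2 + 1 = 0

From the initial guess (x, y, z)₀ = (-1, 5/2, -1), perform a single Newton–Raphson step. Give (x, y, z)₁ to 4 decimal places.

At (-1, 5/2, -1): F = (-2.5000, 1.0000, -3.0000).
Jacobian J = [[-z + 4, -z, -x - y], [-10·x, 2, 0], [z, 0, x - 10·z]].
At the point, J = [[5.0000, 1.0000, -1.5000], [10.0000, 2.0000, 0.0000], [-1.0000, 0.0000, 9.0000]] (det J = -3.0000).
Solving J·Δ = −F gives Δ = (-21.0000, 104.5000, -2.0000).
Then the next iterate is (x, y, z)₁ = (-22.0000, 107.0000, -3.0000).

(-22.0000, 107.0000, -3.0000)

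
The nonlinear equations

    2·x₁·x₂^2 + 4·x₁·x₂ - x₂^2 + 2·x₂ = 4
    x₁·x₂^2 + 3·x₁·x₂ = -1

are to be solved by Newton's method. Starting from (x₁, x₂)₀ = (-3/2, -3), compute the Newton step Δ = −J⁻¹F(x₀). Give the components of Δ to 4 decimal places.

(5.4074, -0.2222)

At (-3/2, -3): F = (-28.0000, 1.0000).
Jacobian J = [[2·x₂^2 + 4·x₂, 4·x₁·x₂ + 4·x₁ - 2·x₂ + 2], [x₂^2 + 3·x₂, 2·x₁·x₂ + 3·x₁]].
At the point, J = [[6.0000, 20.0000], [0.0000, 4.5000]] (det J = 27.0000).
Solving J·Δ = −F gives Δ = (5.4074, -0.2222).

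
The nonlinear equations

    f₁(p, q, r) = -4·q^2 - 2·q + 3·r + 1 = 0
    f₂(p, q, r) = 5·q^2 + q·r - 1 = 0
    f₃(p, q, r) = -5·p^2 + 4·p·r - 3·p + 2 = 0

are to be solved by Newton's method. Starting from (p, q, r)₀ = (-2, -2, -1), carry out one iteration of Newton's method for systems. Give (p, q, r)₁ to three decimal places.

(-1.692, -1.000, -1.000)

At (-2, -2, -1): F = (-14.000, 21.000, -4.000).
Jacobian J = [[0, -8·q - 2, 3], [0, 10·q + r, q], [-10·p + 4·r - 3, 0, 4·p]].
At the point, J = [[0.000, 14.000, 3.000], [0.000, -21.000, -2.000], [13.000, 0.000, -8.000]] (det J = 455.000).
Solving J·Δ = −F gives Δ = (0.308, 1.000, 0.000).
Then the next iterate is (p, q, r)₁ = (-1.692, -1.000, -1.000).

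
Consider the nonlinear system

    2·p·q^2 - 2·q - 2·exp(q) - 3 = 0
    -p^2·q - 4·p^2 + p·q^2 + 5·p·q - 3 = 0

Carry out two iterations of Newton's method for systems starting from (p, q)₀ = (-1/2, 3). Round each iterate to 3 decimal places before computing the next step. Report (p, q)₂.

At (-1/2, 3): F = (-58.17107, -16.750).
Jacobian J = [[2·q^2, 4·p·q - 2·exp(q) - 2], [-2·p·q - 8·p + q^2 + 5·q, -p^2 + 2·p·q + 5·p]].
At the point, J = [[18.000, -48.17107], [31.000, -5.750]] (det J = 1389.80329).
Solving J·Δ = −F gives Δ = (0.340, -1.081).
Then the next iterate is (p, q)₁ = (-0.160, 1.919).
Round to (-0.160, 1.919) and repeat: F = (-21.64470, -5.27594), J = [[7.36512, -16.85644], [15.17164, -1.43968]].
Δ = (0.236, -1.181), so (p, q)₂ = (0.076, 0.738).

(0.076, 0.738)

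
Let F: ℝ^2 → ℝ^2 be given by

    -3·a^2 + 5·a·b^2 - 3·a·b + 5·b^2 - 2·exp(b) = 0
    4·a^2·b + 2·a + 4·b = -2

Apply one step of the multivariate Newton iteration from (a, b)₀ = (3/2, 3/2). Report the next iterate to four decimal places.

(0.4896, 1.1699)

At (3/2, 3/2): F = (5.661622, 24.5000).
Jacobian J = [[-6·a + 5·b^2 - 3·b, 10·a·b - 3·a + 10·b - 2·exp(b)], [8·a·b + 2, 4·a^2 + 4]].
At the point, J = [[-2.2500, 24.036622], [20.0000, 13.0000]] (det J = -509.982437).
Solving J·Δ = −F gives Δ = (-1.0104, -0.3301).
Then the next iterate is (a, b)₁ = (0.4896, 1.1699).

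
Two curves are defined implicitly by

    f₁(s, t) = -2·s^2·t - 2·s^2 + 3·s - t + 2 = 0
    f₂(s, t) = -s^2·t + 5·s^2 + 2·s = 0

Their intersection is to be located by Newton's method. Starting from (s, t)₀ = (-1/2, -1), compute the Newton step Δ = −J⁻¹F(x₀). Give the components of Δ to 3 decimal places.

(0.056, 1.111)

At (-1/2, -1): F = (1.500, 0.500).
Jacobian J = [[-4·s·t - 4·s + 3, -2·s^2 - 1], [-2·s·t + 10·s + 2, -s^2]].
At the point, J = [[3.000, -1.500], [-4.000, -0.250]] (det J = -6.750).
Solving J·Δ = −F gives Δ = (0.056, 1.111).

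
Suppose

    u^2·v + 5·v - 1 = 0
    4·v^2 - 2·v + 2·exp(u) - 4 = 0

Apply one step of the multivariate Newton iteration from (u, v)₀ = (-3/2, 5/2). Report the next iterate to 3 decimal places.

(-0.133, 1.552)

At (-3/2, 5/2): F = (17.125, 16.44626).
Jacobian J = [[2·u·v, u^2 + 5], [2·exp(u), 8·v - 2]].
At the point, J = [[-7.500, 7.250], [0.44626, 18.000]] (det J = -138.23539).
Solving J·Δ = −F gives Δ = (1.367, -0.948).
Then the next iterate is (u, v)₁ = (-0.133, 1.552).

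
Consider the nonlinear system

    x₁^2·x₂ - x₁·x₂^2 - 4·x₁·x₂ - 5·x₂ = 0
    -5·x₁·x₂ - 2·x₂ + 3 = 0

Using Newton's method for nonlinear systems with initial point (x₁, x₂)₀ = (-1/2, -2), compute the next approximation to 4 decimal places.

At (-1/2, -2): F = (7.5000, 2.0000).
Jacobian J = [[2·x₁·x₂ - x₂^2 - 4·x₂, x₁^2 - 2·x₁·x₂ - 4·x₁ - 5], [-5·x₂, -5·x₁ - 2]].
At the point, J = [[6.0000, -4.7500], [10.0000, 0.5000]] (det J = 50.5000).
Solving J·Δ = −F gives Δ = (-0.2624, 1.2475).
Then the next iterate is (x₁, x₂)₁ = (-0.7624, -0.7525).

(-0.7624, -0.7525)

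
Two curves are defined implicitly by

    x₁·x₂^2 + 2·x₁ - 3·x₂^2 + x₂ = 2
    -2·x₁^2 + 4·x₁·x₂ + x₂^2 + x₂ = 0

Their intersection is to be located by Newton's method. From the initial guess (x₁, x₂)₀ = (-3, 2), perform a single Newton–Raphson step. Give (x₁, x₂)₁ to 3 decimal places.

At (-3, 2): F = (-30.000, -36.000).
Jacobian J = [[x₂^2 + 2, 2·x₁·x₂ - 6·x₂ + 1], [-4·x₁ + 4·x₂, 4·x₁ + 2·x₂ + 1]].
At the point, J = [[6.000, -23.000], [20.000, -7.000]] (det J = 418.000).
Solving J·Δ = −F gives Δ = (1.478, -0.919).
Then the next iterate is (x₁, x₂)₁ = (-1.522, 1.081).

(-1.522, 1.081)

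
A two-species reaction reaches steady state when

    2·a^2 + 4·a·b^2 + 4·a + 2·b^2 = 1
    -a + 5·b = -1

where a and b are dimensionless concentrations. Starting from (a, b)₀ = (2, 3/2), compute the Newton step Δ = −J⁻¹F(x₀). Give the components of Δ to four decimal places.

At (2, 3/2): F = (37.5000, 6.5000).
Jacobian J = [[4·a + 4·b^2 + 4, 8·a·b + 4·b], [-1, 5]].
At the point, J = [[21.0000, 30.0000], [-1.0000, 5.0000]] (det J = 135.0000).
Solving J·Δ = −F gives Δ = (0.0556, -1.2889).

(0.0556, -1.2889)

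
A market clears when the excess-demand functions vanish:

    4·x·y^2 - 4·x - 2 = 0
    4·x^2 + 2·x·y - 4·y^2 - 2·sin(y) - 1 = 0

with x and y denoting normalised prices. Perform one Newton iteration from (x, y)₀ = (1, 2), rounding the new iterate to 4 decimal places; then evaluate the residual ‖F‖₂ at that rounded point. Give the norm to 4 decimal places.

1.8992

At (1, 2): F = (10.0000, -10.818595).
Jacobian J = [[4·y^2 - 4, 8·x·y], [8·x + 2·y, 2·x - 8·y - 2·cos(y)]].
At the point, J = [[12.0000, 16.0000], [12.0000, -13.167706]] (det J = -350.012476).
Solving J·Δ = −F gives Δ = (0.1183, -0.7138).
Then the next iterate is (x, y)₁ = (1.1183, 1.2862).
Re-evaluating at (1.1183, 1.2862): F = (0.926861, -1.657697), so ‖F‖₂ = 1.8992.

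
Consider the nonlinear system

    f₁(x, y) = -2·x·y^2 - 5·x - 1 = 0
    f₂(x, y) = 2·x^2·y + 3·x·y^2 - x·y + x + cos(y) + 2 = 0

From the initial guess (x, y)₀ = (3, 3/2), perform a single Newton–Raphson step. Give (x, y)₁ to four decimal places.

At (3, 3/2): F = (-29.5000, 47.820737).
Jacobian J = [[-2·y^2 - 5, -4·x·y], [4·x·y + 3·y^2 - y + 1, 2·x^2 + 6·x·y - x - sin(y)]].
At the point, J = [[-9.5000, -18.0000], [24.2500, 41.002505]] (det J = 46.976202).
Solving J·Δ = −F gives Δ = (7.4250, -5.5577).
Then the next iterate is (x, y)₁ = (10.4250, -4.0577).

(10.4250, -4.0577)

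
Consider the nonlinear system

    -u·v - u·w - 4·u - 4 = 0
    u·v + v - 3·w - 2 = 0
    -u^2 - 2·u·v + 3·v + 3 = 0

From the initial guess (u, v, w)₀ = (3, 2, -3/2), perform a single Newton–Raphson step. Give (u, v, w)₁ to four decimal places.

(3.0000, -2.0000, -3.3333)

At (3, 2, -3/2): F = (-17.5000, 10.5000, -12.0000).
Jacobian J = [[-v - w - 4, -u, -u], [v, u + 1, -3], [-2·u - 2·v, -2·u + 3, 0]].
At the point, J = [[-4.5000, -3.0000, -3.0000], [2.0000, 4.0000, -3.0000], [-10.0000, -3.0000, 0.0000]] (det J = -151.5000).
Solving J·Δ = −F gives Δ = (0.0000, -4.0000, -1.8333).
Then the next iterate is (u, v, w)₁ = (3.0000, -2.0000, -3.3333).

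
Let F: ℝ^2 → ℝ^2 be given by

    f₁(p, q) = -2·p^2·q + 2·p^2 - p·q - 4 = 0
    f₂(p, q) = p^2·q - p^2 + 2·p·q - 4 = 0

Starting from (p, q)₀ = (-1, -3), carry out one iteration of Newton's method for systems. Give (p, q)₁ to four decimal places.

(-0.8000, -4.6000)

At (-1, -3): F = (1.0000, -2.0000).
Jacobian J = [[-4·p·q + 4·p - q, -2·p^2 - p], [2·p·q - 2·p + 2·q, p^2 + 2·p]].
At the point, J = [[-13.0000, -1.0000], [2.0000, -1.0000]] (det J = 15.0000).
Solving J·Δ = −F gives Δ = (0.2000, -1.6000).
Then the next iterate is (p, q)₁ = (-0.8000, -4.6000).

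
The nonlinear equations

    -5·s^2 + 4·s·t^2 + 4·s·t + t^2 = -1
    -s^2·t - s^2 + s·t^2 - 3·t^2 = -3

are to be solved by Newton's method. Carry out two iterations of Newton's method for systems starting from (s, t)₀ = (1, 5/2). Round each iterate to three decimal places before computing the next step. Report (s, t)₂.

(2.853, 0.226)

At (1, 5/2): F = (37.250, -13.000).
Jacobian J = [[-10·s + 4·t^2 + 4·t, 8·s·t + 4·s + 2·t], [-2·s·t - 2·s + t^2, -s^2 + 2·s·t - 6·t]].
At the point, J = [[25.000, 29.000], [-0.750, -11.000]] (det J = -253.250).
Solving J·Δ = −F gives Δ = (-0.129, -1.173).
Then the next iterate is (s, t)₁ = (0.871, 1.327).
Round to (0.871, 1.327) and repeat: F = (9.72607, -2.51438), J = [[3.64172, 15.38454], [-2.29270, -6.40901]].
Δ = (1.982, -1.101), so (s, t)₂ = (2.853, 0.226).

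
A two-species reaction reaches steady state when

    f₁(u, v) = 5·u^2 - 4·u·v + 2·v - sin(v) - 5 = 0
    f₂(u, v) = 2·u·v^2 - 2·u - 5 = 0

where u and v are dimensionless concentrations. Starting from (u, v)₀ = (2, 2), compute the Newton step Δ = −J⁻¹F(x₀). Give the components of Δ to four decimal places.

(-0.3217, -0.3169)

At (2, 2): F = (2.090703, 7.0000).
Jacobian J = [[10·u - 4·v, -4·u - cos(v) + 2], [2·v^2 - 2, 4·u·v]].
At the point, J = [[12.0000, -5.583853], [6.0000, 16.0000]] (det J = 225.503119).
Solving J·Δ = −F gives Δ = (-0.3217, -0.3169).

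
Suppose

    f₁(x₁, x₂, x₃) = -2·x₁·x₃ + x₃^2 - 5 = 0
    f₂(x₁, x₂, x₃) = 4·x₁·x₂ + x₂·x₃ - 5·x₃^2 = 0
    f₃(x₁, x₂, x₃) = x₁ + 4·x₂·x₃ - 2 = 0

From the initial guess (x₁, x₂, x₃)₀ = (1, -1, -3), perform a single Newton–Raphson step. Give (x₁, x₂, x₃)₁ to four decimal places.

At (1, -1, -3): F = (10.0000, -46.0000, 11.0000).
Jacobian J = [[-2·x₃, 0, -2·x₁ + 2·x₃], [4·x₂, 4·x₁ + x₃, x₂ - 10·x₃], [1, 4·x₃, 4·x₂]].
At the point, J = [[6.0000, 0.0000, -8.0000], [-4.0000, 1.0000, 29.0000], [1.0000, -12.0000, -4.0000]] (det J = 1688.0000).
Solving J·Δ = −F gives Δ = (0.5261, 0.4123, 1.6445).
Then the next iterate is (x₁, x₂, x₃)₁ = (1.5261, -0.5877, -1.3555).

(1.5261, -0.5877, -1.3555)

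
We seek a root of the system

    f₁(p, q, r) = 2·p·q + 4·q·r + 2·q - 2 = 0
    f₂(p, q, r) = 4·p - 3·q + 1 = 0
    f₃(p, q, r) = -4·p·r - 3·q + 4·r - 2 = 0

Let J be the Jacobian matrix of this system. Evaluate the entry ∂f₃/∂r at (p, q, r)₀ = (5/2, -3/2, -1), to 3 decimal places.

∂f₃/∂r = -4·p + 4.
At (5/2, -3/2, -1) this is -6.000.

-6.000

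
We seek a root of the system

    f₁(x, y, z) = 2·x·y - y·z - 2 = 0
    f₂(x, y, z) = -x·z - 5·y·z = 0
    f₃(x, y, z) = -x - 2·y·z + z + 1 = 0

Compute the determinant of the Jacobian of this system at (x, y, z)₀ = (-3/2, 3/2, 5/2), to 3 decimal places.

-20.500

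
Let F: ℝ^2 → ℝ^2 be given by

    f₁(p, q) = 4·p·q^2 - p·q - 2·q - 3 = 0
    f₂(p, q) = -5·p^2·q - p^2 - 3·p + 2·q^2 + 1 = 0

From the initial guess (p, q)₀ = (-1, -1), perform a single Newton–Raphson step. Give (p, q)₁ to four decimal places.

(-0.5000, -0.5000)

At (-1, -1): F = (-6.0000, 10.0000).
Jacobian J = [[4·q^2 - q, 8·p·q - p - 2], [-10·p·q - 2·p - 3, -5·p^2 + 4·q]].
At the point, J = [[5.0000, 7.0000], [-11.0000, -9.0000]] (det J = 32.0000).
Solving J·Δ = −F gives Δ = (0.5000, 0.5000).
Then the next iterate is (p, q)₁ = (-0.5000, -0.5000).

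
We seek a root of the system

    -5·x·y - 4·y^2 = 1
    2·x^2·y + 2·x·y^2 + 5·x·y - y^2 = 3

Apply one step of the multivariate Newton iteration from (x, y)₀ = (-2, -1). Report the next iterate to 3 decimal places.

(-2.240, -0.100)

At (-2, -1): F = (-15.000, -6.000).
Jacobian J = [[-5·y, -5·x - 8·y], [4·x·y + 2·y^2 + 5·y, 2·x^2 + 4·x·y + 5·x - 2·y]].
At the point, J = [[5.000, 18.000], [5.000, 8.000]] (det J = -50.000).
Solving J·Δ = −F gives Δ = (-0.240, 0.900).
Then the next iterate is (x, y)₁ = (-2.240, -0.100).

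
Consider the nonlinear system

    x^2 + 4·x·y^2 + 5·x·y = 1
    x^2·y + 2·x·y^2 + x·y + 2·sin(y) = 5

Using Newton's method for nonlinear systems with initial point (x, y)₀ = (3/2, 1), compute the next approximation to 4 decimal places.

(-5.6572, 4.6480)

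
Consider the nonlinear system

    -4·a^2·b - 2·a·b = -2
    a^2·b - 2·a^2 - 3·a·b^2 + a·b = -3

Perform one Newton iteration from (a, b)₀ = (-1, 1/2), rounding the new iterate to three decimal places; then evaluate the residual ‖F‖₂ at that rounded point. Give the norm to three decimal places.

0.551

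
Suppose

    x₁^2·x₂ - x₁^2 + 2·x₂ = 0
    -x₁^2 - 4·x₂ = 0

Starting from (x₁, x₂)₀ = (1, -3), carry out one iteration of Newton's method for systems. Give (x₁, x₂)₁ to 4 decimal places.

(0.8158, -0.1579)

At (1, -3): F = (-10.0000, 11.0000).
Jacobian J = [[2·x₁·x₂ - 2·x₁, x₁^2 + 2], [-2·x₁, -4]].
At the point, J = [[-8.0000, 3.0000], [-2.0000, -4.0000]] (det J = 38.0000).
Solving J·Δ = −F gives Δ = (-0.1842, 2.8421).
Then the next iterate is (x₁, x₂)₁ = (0.8158, -0.1579).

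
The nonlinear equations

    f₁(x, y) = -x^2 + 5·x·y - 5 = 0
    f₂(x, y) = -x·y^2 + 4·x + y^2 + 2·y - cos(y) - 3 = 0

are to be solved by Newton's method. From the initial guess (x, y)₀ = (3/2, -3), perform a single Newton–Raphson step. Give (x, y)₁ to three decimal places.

At (3/2, -3): F = (-29.750, -6.51001).
Jacobian J = [[-2·x + 5·y, 5·x], [-y^2 + 4, -2·x·y + 2·y + sin(y) + 2]].
At the point, J = [[-18.000, 7.500], [-5.000, 4.85888]] (det J = -49.95984).
Solving J·Δ = −F gives Δ = (-1.916, -0.632).
Then the next iterate is (x, y)₁ = (-0.416, -3.632).

(-0.416, -3.632)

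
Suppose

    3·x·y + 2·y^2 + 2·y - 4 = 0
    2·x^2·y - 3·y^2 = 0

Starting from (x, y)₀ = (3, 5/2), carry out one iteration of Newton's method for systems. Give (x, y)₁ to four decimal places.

(2.2704, 1.0463)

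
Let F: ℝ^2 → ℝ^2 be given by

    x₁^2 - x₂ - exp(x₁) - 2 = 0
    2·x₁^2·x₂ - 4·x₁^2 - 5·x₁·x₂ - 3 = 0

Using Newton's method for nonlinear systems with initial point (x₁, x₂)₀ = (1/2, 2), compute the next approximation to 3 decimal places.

(0.821, -3.607)

At (1/2, 2): F = (-5.39872, -8.000).
Jacobian J = [[2·x₁ - exp(x₁), -1], [4·x₁·x₂ - 8·x₁ - 5·x₂, 2·x₁^2 - 5·x₁]].
At the point, J = [[-0.64872, -1.000], [-10.000, -2.000]] (det J = -8.70256).
Solving J·Δ = −F gives Δ = (0.321, -5.607).
Then the next iterate is (x₁, x₂)₁ = (0.821, -3.607).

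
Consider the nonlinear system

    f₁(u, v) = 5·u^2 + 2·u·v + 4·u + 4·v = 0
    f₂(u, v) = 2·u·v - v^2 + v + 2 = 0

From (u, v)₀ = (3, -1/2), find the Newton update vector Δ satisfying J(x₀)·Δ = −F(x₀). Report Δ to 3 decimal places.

(-1.582, 0.021)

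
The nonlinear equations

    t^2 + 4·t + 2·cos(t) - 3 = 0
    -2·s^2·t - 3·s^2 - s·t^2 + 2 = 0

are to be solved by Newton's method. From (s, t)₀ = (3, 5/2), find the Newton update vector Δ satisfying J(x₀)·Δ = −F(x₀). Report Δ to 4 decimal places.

(-0.7279, -1.4927)

At (3, 5/2): F = (11.647713, -88.7500).
Jacobian J = [[0, 2·t - 2·sin(t) + 4], [-4·s·t - 6·s - t^2, -2·s^2 - 2·s·t]].
At the point, J = [[0.0000, 7.803056], [-54.2500, -33.0000]] (det J = 423.315772).
Solving J·Δ = −F gives Δ = (-0.7279, -1.4927).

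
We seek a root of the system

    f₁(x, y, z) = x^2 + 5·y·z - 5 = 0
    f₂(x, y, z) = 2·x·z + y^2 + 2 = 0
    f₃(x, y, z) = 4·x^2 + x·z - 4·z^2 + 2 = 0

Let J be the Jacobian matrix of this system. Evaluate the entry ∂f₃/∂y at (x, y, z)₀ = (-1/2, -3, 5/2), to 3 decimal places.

0.000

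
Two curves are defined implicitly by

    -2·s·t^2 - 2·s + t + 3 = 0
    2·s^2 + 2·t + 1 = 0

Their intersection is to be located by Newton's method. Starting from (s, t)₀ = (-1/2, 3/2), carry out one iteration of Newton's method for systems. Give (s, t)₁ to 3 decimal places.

(-1.000, -1.250)

At (-1/2, 3/2): F = (7.750, 4.500).
Jacobian J = [[-2·t^2 - 2, -4·s·t + 1], [4·s, 2]].
At the point, J = [[-6.500, 4.000], [-2.000, 2.000]] (det J = -5.000).
Solving J·Δ = −F gives Δ = (-0.500, -2.750).
Then the next iterate is (s, t)₁ = (-1.000, -1.250).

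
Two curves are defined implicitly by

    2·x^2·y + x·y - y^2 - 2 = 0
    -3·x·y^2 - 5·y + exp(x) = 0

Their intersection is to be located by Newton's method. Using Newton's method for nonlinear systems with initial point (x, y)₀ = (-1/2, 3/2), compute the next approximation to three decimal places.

(-0.977, 0.322)

At (-1/2, 3/2): F = (-4.250, -3.51847).
Jacobian J = [[4·x·y + y, 2·x^2 + x - 2·y], [-3·y^2 + exp(x), -6·x·y - 5]].
At the point, J = [[-1.500, -3.000], [-6.14347, -0.500]] (det J = -17.68041).
Solving J·Δ = −F gives Δ = (-0.477, -1.178).
Then the next iterate is (x, y)₁ = (-0.977, 0.322).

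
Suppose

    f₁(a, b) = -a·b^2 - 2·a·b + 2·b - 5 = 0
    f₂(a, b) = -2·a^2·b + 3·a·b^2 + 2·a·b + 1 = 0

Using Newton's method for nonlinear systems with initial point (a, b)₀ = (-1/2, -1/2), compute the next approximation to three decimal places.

(0.600, 1.720)

At (-1/2, -1/2): F = (-6.375, 1.375).
Jacobian J = [[-b^2 - 2·b, -2·a·b - 2·a + 2], [-4·a·b + 3·b^2 + 2·b, -2·a^2 + 6·a·b + 2·a]].
At the point, J = [[0.750, 2.500], [-1.250, 0.000]] (det J = 3.125).
Solving J·Δ = −F gives Δ = (1.100, 2.220).
Then the next iterate is (a, b)₁ = (0.600, 1.720).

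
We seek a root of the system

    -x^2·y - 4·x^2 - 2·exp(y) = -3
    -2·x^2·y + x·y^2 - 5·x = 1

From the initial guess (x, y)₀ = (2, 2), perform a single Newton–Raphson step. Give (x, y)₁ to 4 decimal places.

At (2, 2): F = (-35.778112, -19.0000).
Jacobian J = [[-2·x·y - 8·x, -x^2 - 2·exp(y)], [-4·x·y + y^2 - 5, -2·x^2 + 2·x·y]].
At the point, J = [[-24.0000, -18.778112], [-17.0000, 0.0000]] (det J = -319.227907).
Solving J·Δ = −F gives Δ = (-1.1176, -0.4769).
Then the next iterate is (x, y)₁ = (0.8824, 1.5231).

(0.8824, 1.5231)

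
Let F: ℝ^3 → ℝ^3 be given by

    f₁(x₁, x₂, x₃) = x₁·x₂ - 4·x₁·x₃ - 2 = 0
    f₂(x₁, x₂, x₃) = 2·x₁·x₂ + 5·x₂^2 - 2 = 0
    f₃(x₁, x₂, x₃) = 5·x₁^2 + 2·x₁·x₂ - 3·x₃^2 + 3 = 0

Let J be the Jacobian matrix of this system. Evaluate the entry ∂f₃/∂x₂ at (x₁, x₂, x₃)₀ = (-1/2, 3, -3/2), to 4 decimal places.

-1.0000

∂f₃/∂x₂ = 2·x₁.
At (-1/2, 3, -3/2) this is -1.0000.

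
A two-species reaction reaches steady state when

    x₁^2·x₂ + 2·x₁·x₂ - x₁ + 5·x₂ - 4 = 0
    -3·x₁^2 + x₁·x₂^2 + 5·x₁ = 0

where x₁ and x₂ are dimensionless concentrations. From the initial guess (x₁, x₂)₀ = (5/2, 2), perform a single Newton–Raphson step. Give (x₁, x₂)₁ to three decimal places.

At (5/2, 2): F = (26.000, 3.750).
Jacobian J = [[2·x₁·x₂ + 2·x₂ - 1, x₁^2 + 2·x₁ + 5], [-6·x₁ + x₂^2 + 5, 2·x₁·x₂]].
At the point, J = [[13.000, 16.250], [-6.000, 10.000]] (det J = 227.500).
Solving J·Δ = −F gives Δ = (-0.875, -0.900).
Then the next iterate is (x₁, x₂)₁ = (1.625, 1.100).

(1.625, 1.100)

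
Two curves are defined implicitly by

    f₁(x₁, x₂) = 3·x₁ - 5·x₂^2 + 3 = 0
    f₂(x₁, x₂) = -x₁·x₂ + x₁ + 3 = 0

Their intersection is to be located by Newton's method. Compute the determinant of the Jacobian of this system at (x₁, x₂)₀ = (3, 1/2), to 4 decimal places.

J = [[3, -10·x₂], [-x₂ + 1, -x₁]].
At the point, J = [[3.0000, -5.0000], [0.5000, -3.0000]].
det J = -6.5000.

-6.5000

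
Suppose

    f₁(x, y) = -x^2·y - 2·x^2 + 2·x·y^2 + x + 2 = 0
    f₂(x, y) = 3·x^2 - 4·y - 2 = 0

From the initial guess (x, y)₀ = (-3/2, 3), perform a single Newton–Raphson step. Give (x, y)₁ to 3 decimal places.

At (-3/2, 3): F = (-37.750, -7.250).
Jacobian J = [[-2·x·y - 4·x + 2·y^2 + 1, -x^2 + 4·x·y], [6·x, -4]].
At the point, J = [[34.000, -20.250], [-9.000, -4.000]] (det J = -318.250).
Solving J·Δ = −F gives Δ = (0.013, -1.842).
Then the next iterate is (x, y)₁ = (-1.487, 1.158).

(-1.487, 1.158)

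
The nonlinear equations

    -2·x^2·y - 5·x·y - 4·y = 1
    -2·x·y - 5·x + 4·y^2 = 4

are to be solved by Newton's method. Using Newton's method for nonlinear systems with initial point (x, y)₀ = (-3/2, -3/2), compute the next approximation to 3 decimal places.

At (-3/2, -3/2): F = (0.500, 8.000).
Jacobian J = [[-4·x·y - 5·y, -2·x^2 - 5·x - 4], [-2·y - 5, -2·x + 8·y]].
At the point, J = [[-1.500, -1.000], [-2.000, -9.000]] (det J = 11.500).
Solving J·Δ = −F gives Δ = (-0.304, 0.957).
Then the next iterate is (x, y)₁ = (-1.804, -0.543).

(-1.804, -0.543)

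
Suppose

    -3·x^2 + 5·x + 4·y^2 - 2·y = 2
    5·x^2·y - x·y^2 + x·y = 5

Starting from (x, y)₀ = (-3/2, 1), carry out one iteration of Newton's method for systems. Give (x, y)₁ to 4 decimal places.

(-0.6837, 1.4702)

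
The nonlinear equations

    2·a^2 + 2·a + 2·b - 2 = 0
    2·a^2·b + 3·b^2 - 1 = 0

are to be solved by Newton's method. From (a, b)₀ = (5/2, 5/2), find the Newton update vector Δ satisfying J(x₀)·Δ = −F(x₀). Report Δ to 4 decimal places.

(-1.6634, -0.2696)

At (5/2, 5/2): F = (20.5000, 49.0000).
Jacobian J = [[4·a + 2, 2], [4·a·b, 2·a^2 + 6·b]].
At the point, J = [[12.0000, 2.0000], [25.0000, 27.5000]] (det J = 280.0000).
Solving J·Δ = −F gives Δ = (-1.6634, -0.2696).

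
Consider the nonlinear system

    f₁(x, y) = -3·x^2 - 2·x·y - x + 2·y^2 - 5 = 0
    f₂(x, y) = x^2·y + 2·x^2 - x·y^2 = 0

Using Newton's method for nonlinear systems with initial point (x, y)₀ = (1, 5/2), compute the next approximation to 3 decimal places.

(0.231, 1.534)

At (1, 5/2): F = (-1.500, -1.750).
Jacobian J = [[-6·x - 2·y - 1, -2·x + 4·y], [2·x·y + 4·x - y^2, x^2 - 2·x·y]].
At the point, J = [[-12.000, 8.000], [2.750, -4.000]] (det J = 26.000).
Solving J·Δ = −F gives Δ = (-0.769, -0.966).
Then the next iterate is (x, y)₁ = (0.231, 1.534).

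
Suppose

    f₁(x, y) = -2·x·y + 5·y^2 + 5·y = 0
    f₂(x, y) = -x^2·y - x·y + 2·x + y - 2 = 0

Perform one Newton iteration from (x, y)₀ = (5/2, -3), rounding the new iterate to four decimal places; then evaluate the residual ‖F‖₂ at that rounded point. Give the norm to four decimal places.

13.3725

At (5/2, -3): F = (45.0000, 26.2500).
Jacobian J = [[-2·y, -2·x + 10·y + 5], [-2·x·y - y + 2, -x^2 - x + 1]].
At the point, J = [[6.0000, -30.0000], [20.0000, -7.7500]] (det J = 553.5000).
Solving J·Δ = −F gives Δ = (-0.7927, 1.3415).
Then the next iterate is (x, y)₁ = (1.7073, -1.6585).
Re-evaluating at (1.7073, -1.6585): F = (11.123725, 7.421974), so ‖F‖₂ = 13.3725.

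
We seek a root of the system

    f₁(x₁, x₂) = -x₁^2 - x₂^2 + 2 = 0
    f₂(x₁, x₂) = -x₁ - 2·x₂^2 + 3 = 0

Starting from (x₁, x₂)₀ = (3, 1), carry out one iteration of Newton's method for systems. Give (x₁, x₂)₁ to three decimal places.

(1.727, 0.818)

At (3, 1): F = (-8.000, -2.000).
Jacobian J = [[-2·x₁, -2·x₂], [-1, -4·x₂]].
At the point, J = [[-6.000, -2.000], [-1.000, -4.000]] (det J = 22.000).
Solving J·Δ = −F gives Δ = (-1.273, -0.182).
Then the next iterate is (x₁, x₂)₁ = (1.727, 0.818).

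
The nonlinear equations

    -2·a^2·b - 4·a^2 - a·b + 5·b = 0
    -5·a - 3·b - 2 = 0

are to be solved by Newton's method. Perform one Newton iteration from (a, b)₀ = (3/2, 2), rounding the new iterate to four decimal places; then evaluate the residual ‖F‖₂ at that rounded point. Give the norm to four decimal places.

At (3/2, 2): F = (-11.0000, -15.5000).
Jacobian J = [[-4·a·b - 8·a - b, -2·a^2 - a + 5], [-5, -3]].
At the point, J = [[-26.0000, -1.0000], [-5.0000, -3.0000]] (det J = 73.0000).
Solving J·Δ = −F gives Δ = (-0.2397, -4.7671).
Then the next iterate is (a, b)₁ = (1.2603, -2.7671).
Re-evaluating at (1.2603, -2.7671): F = (-7.911268, -0.0002), so ‖F‖₂ = 7.9113.

7.9113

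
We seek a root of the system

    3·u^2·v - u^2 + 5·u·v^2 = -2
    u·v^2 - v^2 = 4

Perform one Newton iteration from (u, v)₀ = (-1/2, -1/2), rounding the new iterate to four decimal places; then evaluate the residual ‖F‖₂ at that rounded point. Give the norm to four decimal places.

At (-1/2, -1/2): F = (0.7500, -4.3750).
Jacobian J = [[6·u·v - 2·u + 5·v^2, 3·u^2 + 10·u·v], [v^2, 2·u·v - 2·v]].
At the point, J = [[3.7500, 3.2500], [0.2500, 1.5000]] (det J = 4.8125).
Solving J·Δ = −F gives Δ = (-3.1883, 3.4481).
Then the next iterate is (u, v)₁ = (-3.6883, 2.9481).
Re-evaluating at (-3.6883, 2.9481): F = (-51.570110, -44.747392), so ‖F‖₂ = 68.2774.

68.2774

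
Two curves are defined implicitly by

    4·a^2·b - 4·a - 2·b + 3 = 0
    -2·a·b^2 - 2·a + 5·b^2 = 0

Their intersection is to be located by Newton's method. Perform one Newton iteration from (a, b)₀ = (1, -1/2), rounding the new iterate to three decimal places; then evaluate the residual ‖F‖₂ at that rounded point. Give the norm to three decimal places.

At (1, -1/2): F = (-2.000, -1.250).
Jacobian J = [[8·a·b - 4, 4·a^2 - 2], [-2·b^2 - 2, -4·a·b + 10·b]].
At the point, J = [[-8.000, 2.000], [-2.500, -3.000]] (det J = 29.000).
Solving J·Δ = −F gives Δ = (-0.293, -0.172).
Then the next iterate is (a, b)₁ = (0.707, -0.672).
Re-evaluating at (0.707, -0.672): F = (0.17241, 0.20538), so ‖F‖₂ = 0.268.

0.268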